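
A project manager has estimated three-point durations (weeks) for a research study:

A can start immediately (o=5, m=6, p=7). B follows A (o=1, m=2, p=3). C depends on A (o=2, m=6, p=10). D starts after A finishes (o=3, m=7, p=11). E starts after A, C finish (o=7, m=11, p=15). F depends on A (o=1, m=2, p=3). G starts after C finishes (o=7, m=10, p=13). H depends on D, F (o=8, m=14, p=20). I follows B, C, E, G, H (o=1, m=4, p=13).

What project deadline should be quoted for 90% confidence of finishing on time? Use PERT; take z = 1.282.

36.0 weeks

te_A = (5 + 4·6 + 7)/6 = 36/6 = 6; σ²_A = ((7−5)/6)² = 0.111
te_B = (1 + 4·2 + 3)/6 = 12/6 = 2; σ²_B = ((3−1)/6)² = 0.111
te_C = (2 + 4·6 + 10)/6 = 36/6 = 6; σ²_C = ((10−2)/6)² = 1.778
te_D = (3 + 4·7 + 11)/6 = 42/6 = 7; σ²_D = ((11−3)/6)² = 1.778
te_E = (7 + 4·11 + 15)/6 = 66/6 = 11; σ²_E = ((15−7)/6)² = 1.778
te_F = (1 + 4·2 + 3)/6 = 12/6 = 2; σ²_F = ((3−1)/6)² = 0.111
te_G = (7 + 4·10 + 13)/6 = 60/6 = 10; σ²_G = ((13−7)/6)² = 1.000
te_H = (8 + 4·14 + 20)/6 = 84/6 = 14; σ²_H = ((20−8)/6)² = 4.000
te_I = (1 + 4·4 + 13)/6 = 30/6 = 5; σ²_I = ((13−1)/6)² = 4.000

Forward pass:
ES_A = 0; EF_A = 6
ES_B = 6; EF_B = 6+2 = 8
ES_C = 6; EF_C = 6+6 = 12
ES_D = 6; EF_D = 6+7 = 13
ES_E = max(EF_A=6, EF_C=12) = 12; EF_E = 12+11 = 23
ES_F = 6; EF_F = 6+2 = 8
ES_G = 12; EF_G = 12+10 = 22
ES_H = max(EF_D=13, EF_F=8) = 13; EF_H = 13+14 = 27
ES_I = max(EF_B=8, EF_C=12, EF_E=23, EF_G=22, EF_H=27) = 27; EF_I = 27+5 = 32
Expected project duration μ = 32 weeks. Critical path: A → D → H → I.

Variance along critical path = 0.111 + 1.778 + 4.000 + 4.000 = 9.889; σ = 3.145 weeks.
D = μ + z·σ = 32 + 1.282·3.145 = 36.0 weeks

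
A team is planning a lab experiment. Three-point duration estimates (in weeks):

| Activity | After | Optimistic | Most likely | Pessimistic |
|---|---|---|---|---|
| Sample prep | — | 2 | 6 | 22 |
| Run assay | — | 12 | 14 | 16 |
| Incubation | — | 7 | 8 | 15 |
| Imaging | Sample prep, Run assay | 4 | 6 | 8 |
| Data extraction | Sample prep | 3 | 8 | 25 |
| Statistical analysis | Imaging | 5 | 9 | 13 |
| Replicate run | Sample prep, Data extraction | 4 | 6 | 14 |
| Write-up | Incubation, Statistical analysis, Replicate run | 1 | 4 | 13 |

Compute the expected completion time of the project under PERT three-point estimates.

te_Sample prep = (2 + 4·6 + 22)/6 = 48/6 = 8
te_Run assay = (12 + 4·14 + 16)/6 = 84/6 = 14
te_Incubation = (7 + 4·8 + 15)/6 = 54/6 = 9
te_Imaging = (4 + 4·6 + 8)/6 = 36/6 = 6
te_Data extraction = (3 + 4·8 + 25)/6 = 60/6 = 10
te_Statistical analysis = (5 + 4·9 + 13)/6 = 54/6 = 9
te_Replicate run = (4 + 4·6 + 14)/6 = 42/6 = 7
te_Write-up = (1 + 4·4 + 13)/6 = 30/6 = 5

Forward pass:
ES_Sample prep = 0; EF_Sample prep = 8
ES_Run assay = 0; EF_Run assay = 14
ES_Incubation = 0; EF_Incubation = 9
ES_Imaging = max(EF_Sample prep=8, EF_Run assay=14) = 14; EF_Imaging = 14+6 = 20
ES_Data extraction = 8; EF_Data extraction = 8+10 = 18
ES_Statistical analysis = 20; EF_Statistical analysis = 20+9 = 29
ES_Replicate run = max(EF_Sample prep=8, EF_Data extraction=18) = 18; EF_Replicate run = 18+7 = 25
ES_Write-up = max(EF_Incubation=9, EF_Statistical analysis=29, EF_Replicate run=25) = 29; EF_Write-up = 29+5 = 34
Expected project duration μ = 34 weeks. Critical path: Run assay → Imaging → Statistical analysis → Write-up.

34 weeks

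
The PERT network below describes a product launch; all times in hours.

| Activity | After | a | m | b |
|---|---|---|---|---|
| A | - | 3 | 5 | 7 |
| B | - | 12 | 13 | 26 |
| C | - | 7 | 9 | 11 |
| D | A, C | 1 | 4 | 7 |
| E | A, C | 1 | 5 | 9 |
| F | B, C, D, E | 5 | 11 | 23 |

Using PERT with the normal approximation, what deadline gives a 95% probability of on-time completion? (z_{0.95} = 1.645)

te_A = (3 + 4·5 + 7)/6 = 30/6 = 5; σ²_A = ((7−3)/6)² = 0.444
te_B = (12 + 4·13 + 26)/6 = 90/6 = 15; σ²_B = ((26−12)/6)² = 5.444
te_C = (7 + 4·9 + 11)/6 = 54/6 = 9; σ²_C = ((11−7)/6)² = 0.444
te_D = (1 + 4·4 + 7)/6 = 24/6 = 4; σ²_D = ((7−1)/6)² = 1.000
te_E = (1 + 4·5 + 9)/6 = 30/6 = 5; σ²_E = ((9−1)/6)² = 1.778
te_F = (5 + 4·11 + 23)/6 = 72/6 = 12; σ²_F = ((23−5)/6)² = 9.000

Forward pass:
ES_A = 0; EF_A = 5
ES_B = 0; EF_B = 15
ES_C = 0; EF_C = 9
ES_D = max(EF_A=5, EF_C=9) = 9; EF_D = 9+4 = 13
ES_E = max(EF_A=5, EF_C=9) = 9; EF_E = 9+5 = 14
ES_F = max(EF_B=15, EF_C=9, EF_D=13, EF_E=14) = 15; EF_F = 15+12 = 27
Expected project duration μ = 27 hours. Critical path: B → F.

Variance along critical path = 5.444 + 9.000 = 14.444; σ = 3.801 hours.
D = μ + z·σ = 27 + 1.645·3.801 = 33.3 hours

33.3 hours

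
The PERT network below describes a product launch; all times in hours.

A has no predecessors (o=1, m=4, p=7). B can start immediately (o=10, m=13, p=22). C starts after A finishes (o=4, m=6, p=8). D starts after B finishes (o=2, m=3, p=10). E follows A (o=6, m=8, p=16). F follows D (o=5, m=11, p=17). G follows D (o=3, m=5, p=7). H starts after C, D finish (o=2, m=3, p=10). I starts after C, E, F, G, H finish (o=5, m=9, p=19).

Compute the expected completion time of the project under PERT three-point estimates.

te_A = (1 + 4·4 + 7)/6 = 24/6 = 4
te_B = (10 + 4·13 + 22)/6 = 84/6 = 14
te_C = (4 + 4·6 + 8)/6 = 36/6 = 6
te_D = (2 + 4·3 + 10)/6 = 24/6 = 4
te_E = (6 + 4·8 + 16)/6 = 54/6 = 9
te_F = (5 + 4·11 + 17)/6 = 66/6 = 11
te_G = (3 + 4·5 + 7)/6 = 30/6 = 5
te_H = (2 + 4·3 + 10)/6 = 24/6 = 4
te_I = (5 + 4·9 + 19)/6 = 60/6 = 10

Forward pass:
ES_A = 0; EF_A = 4
ES_B = 0; EF_B = 14
ES_C = 4; EF_C = 4+6 = 10
ES_D = 14; EF_D = 14+4 = 18
ES_E = 4; EF_E = 4+9 = 13
ES_F = 18; EF_F = 18+11 = 29
ES_G = 18; EF_G = 18+5 = 23
ES_H = max(EF_C=10, EF_D=18) = 18; EF_H = 18+4 = 22
ES_I = max(EF_C=10, EF_E=13, EF_F=29, EF_G=23, EF_H=22) = 29; EF_I = 29+10 = 39
Expected project duration μ = 39 hours. Critical path: B → D → F → I.

39 hours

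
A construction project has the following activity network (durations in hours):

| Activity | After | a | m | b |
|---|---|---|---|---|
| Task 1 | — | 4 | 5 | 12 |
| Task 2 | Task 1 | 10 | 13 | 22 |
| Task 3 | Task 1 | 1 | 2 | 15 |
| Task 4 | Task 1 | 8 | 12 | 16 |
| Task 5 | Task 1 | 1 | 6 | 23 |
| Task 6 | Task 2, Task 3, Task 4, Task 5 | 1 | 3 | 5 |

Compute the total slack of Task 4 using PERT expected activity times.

2 hours

te_Task 1 = (4 + 4·5 + 12)/6 = 36/6 = 6
te_Task 2 = (10 + 4·13 + 22)/6 = 84/6 = 14
te_Task 3 = (1 + 4·2 + 15)/6 = 24/6 = 4
te_Task 4 = (8 + 4·12 + 16)/6 = 72/6 = 12
te_Task 5 = (1 + 4·6 + 23)/6 = 48/6 = 8
te_Task 6 = (1 + 4·3 + 5)/6 = 18/6 = 3

Forward pass:
ES_Task 1 = 0; EF_Task 1 = 6
ES_Task 2 = 6; EF_Task 2 = 6+14 = 20
ES_Task 3 = 6; EF_Task 3 = 6+4 = 10
ES_Task 4 = 6; EF_Task 4 = 6+12 = 18
ES_Task 5 = 6; EF_Task 5 = 6+8 = 14
ES_Task 6 = max(EF_Task 2=20, EF_Task 3=10, EF_Task 4=18, EF_Task 5=14) = 20; EF_Task 6 = 20+3 = 23
Expected project duration μ = 23 hours. Critical path: Task 1 → Task 2 → Task 6.

Backward pass:
LF_Task 6 = 23; LS_Task 6 = 23−3 = 20
LF_Task 5 = LS_Task 6 = 20; LS_Task 5 = 20−8 = 12
LF_Task 4 = LS_Task 6 = 20; LS_Task 4 = 20−12 = 8
LF_Task 3 = LS_Task 6 = 20; LS_Task 3 = 20−4 = 16
LF_Task 2 = LS_Task 6 = 20; LS_Task 2 = 20−14 = 6
LF_Task 1 = min(LS_Task 2=6, LS_Task 3=16, LS_Task 4=8, LS_Task 5=12) = 6; LS_Task 1 = 6−6 = 0
Slack_Task 4 = LS_Task 4 − ES_Task 4 = 8 − 6 = 2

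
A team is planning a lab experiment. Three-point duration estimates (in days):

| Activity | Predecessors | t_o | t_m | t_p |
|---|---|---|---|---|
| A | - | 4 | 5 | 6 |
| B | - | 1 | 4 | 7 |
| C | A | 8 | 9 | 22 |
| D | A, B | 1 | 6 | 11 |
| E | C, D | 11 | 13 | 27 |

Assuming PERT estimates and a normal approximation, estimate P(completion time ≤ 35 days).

te_A = (4 + 4·5 + 6)/6 = 30/6 = 5; σ²_A = ((6−4)/6)² = 0.111
te_B = (1 + 4·4 + 7)/6 = 24/6 = 4; σ²_B = ((7−1)/6)² = 1.000
te_C = (8 + 4·9 + 22)/6 = 66/6 = 11; σ²_C = ((22−8)/6)² = 5.444
te_D = (1 + 4·6 + 11)/6 = 36/6 = 6; σ²_D = ((11−1)/6)² = 2.778
te_E = (11 + 4·13 + 27)/6 = 90/6 = 15; σ²_E = ((27−11)/6)² = 7.111

Forward pass:
ES_A = 0; EF_A = 5
ES_B = 0; EF_B = 4
ES_C = 5; EF_C = 5+11 = 16
ES_D = max(EF_A=5, EF_B=4) = 5; EF_D = 5+6 = 11
ES_E = max(EF_C=16, EF_D=11) = 16; EF_E = 16+15 = 31
Expected project duration μ = 31 days. Critical path: A → C → E.

Variance along critical path = 0.111 + 5.444 + 7.111 = 12.667; σ = √12.667 = 3.559 days.
Z = (35 − 31) / 3.559 = 1.124
P(T ≤ 35) = Φ(1.124) ≈ 0.869

0.869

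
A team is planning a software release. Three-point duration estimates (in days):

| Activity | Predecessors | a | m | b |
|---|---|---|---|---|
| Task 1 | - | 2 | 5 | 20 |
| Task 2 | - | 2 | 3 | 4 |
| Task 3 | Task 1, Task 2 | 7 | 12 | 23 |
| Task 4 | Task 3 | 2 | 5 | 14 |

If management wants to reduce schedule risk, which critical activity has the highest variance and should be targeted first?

te_Task 1 = (2 + 4·5 + 20)/6 = 42/6 = 7; σ²_Task 1 = ((20−2)/6)² = 9.000
te_Task 2 = (2 + 4·3 + 4)/6 = 18/6 = 3; σ²_Task 2 = ((4−2)/6)² = 0.111
te_Task 3 = (7 + 4·12 + 23)/6 = 78/6 = 13; σ²_Task 3 = ((23−7)/6)² = 7.111
te_Task 4 = (2 + 4·5 + 14)/6 = 36/6 = 6; σ²_Task 4 = ((14−2)/6)² = 4.000

Forward pass:
ES_Task 1 = 0; EF_Task 1 = 7
ES_Task 2 = 0; EF_Task 2 = 3
ES_Task 3 = max(EF_Task 1=7, EF_Task 2=3) = 7; EF_Task 3 = 7+13 = 20
ES_Task 4 = 20; EF_Task 4 = 20+6 = 26
Expected project duration μ = 26 days. Critical path: Task 1 → Task 3 → Task 4.

Variances on critical path: σ²_Task 1=9.000, σ²_Task 3=7.111, σ²_Task 4=4.000.
Largest is σ²_Task 1 = 9.000.

Task 1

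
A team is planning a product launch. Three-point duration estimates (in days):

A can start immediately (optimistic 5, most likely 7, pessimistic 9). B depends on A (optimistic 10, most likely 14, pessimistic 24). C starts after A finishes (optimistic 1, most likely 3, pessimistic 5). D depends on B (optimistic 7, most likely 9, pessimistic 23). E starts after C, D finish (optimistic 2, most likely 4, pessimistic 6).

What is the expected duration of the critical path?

te_A = (5 + 4·7 + 9)/6 = 42/6 = 7
te_B = (10 + 4·14 + 24)/6 = 90/6 = 15
te_C = (1 + 4·3 + 5)/6 = 18/6 = 3
te_D = (7 + 4·9 + 23)/6 = 66/6 = 11
te_E = (2 + 4·4 + 6)/6 = 24/6 = 4

Forward pass:
ES_A = 0; EF_A = 7
ES_B = 7; EF_B = 7+15 = 22
ES_C = 7; EF_C = 7+3 = 10
ES_D = 22; EF_D = 22+11 = 33
ES_E = max(EF_C=10, EF_D=33) = 33; EF_E = 33+4 = 37
Expected project duration μ = 37 days. Critical path: A → B → D → E.

37 days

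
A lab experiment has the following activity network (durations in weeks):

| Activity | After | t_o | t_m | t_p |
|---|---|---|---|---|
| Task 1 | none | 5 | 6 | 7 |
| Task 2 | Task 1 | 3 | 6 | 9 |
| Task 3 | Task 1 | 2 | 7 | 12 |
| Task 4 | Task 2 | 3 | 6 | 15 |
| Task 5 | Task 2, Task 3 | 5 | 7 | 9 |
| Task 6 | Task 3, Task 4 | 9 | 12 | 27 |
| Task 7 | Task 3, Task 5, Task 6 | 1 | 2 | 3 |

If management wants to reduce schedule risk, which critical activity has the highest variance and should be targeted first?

te_Task 1 = (5 + 4·6 + 7)/6 = 36/6 = 6; σ²_Task 1 = ((7−5)/6)² = 0.111
te_Task 2 = (3 + 4·6 + 9)/6 = 36/6 = 6; σ²_Task 2 = ((9−3)/6)² = 1.000
te_Task 3 = (2 + 4·7 + 12)/6 = 42/6 = 7; σ²_Task 3 = ((12−2)/6)² = 2.778
te_Task 4 = (3 + 4·6 + 15)/6 = 42/6 = 7; σ²_Task 4 = ((15−3)/6)² = 4.000
te_Task 5 = (5 + 4·7 + 9)/6 = 42/6 = 7; σ²_Task 5 = ((9−5)/6)² = 0.444
te_Task 6 = (9 + 4·12 + 27)/6 = 84/6 = 14; σ²_Task 6 = ((27−9)/6)² = 9.000
te_Task 7 = (1 + 4·2 + 3)/6 = 12/6 = 2; σ²_Task 7 = ((3−1)/6)² = 0.111

Forward pass:
ES_Task 1 = 0; EF_Task 1 = 6
ES_Task 2 = 6; EF_Task 2 = 6+6 = 12
ES_Task 3 = 6; EF_Task 3 = 6+7 = 13
ES_Task 4 = 12; EF_Task 4 = 12+7 = 19
ES_Task 5 = max(EF_Task 2=12, EF_Task 3=13) = 13; EF_Task 5 = 13+7 = 20
ES_Task 6 = max(EF_Task 3=13, EF_Task 4=19) = 19; EF_Task 6 = 19+14 = 33
ES_Task 7 = max(EF_Task 3=13, EF_Task 5=20, EF_Task 6=33) = 33; EF_Task 7 = 33+2 = 35
Expected project duration μ = 35 weeks. Critical path: Task 1 → Task 2 → Task 4 → Task 6 → Task 7.

Variances on critical path: σ²_Task 1=0.111, σ²_Task 2=1.000, σ²_Task 4=4.000, σ²_Task 6=9.000, σ²_Task 7=0.111.
Largest is σ²_Task 6 = 9.000.

Task 6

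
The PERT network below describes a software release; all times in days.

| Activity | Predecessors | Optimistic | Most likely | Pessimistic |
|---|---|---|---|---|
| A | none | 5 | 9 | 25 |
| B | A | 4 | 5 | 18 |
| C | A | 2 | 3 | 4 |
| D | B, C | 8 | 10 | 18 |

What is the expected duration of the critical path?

te_A = (5 + 4·9 + 25)/6 = 66/6 = 11
te_B = (4 + 4·5 + 18)/6 = 42/6 = 7
te_C = (2 + 4·3 + 4)/6 = 18/6 = 3
te_D = (8 + 4·10 + 18)/6 = 66/6 = 11

Forward pass:
ES_A = 0; EF_A = 11
ES_B = 11; EF_B = 11+7 = 18
ES_C = 11; EF_C = 11+3 = 14
ES_D = max(EF_B=18, EF_C=14) = 18; EF_D = 18+11 = 29
Expected project duration μ = 29 days. Critical path: A → B → D.

29 days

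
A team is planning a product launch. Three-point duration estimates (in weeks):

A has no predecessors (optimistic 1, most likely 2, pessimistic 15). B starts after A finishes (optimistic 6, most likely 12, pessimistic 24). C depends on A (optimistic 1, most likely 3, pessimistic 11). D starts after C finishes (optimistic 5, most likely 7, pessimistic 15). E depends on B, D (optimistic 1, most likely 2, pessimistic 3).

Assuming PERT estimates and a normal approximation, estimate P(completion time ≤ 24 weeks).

te_A = (1 + 4·2 + 15)/6 = 24/6 = 4; σ²_A = ((15−1)/6)² = 5.444
te_B = (6 + 4·12 + 24)/6 = 78/6 = 13; σ²_B = ((24−6)/6)² = 9.000
te_C = (1 + 4·3 + 11)/6 = 24/6 = 4; σ²_C = ((11−1)/6)² = 2.778
te_D = (5 + 4·7 + 15)/6 = 48/6 = 8; σ²_D = ((15−5)/6)² = 2.778
te_E = (1 + 4·2 + 3)/6 = 12/6 = 2; σ²_E = ((3−1)/6)² = 0.111

Forward pass:
ES_A = 0; EF_A = 4
ES_B = 4; EF_B = 4+13 = 17
ES_C = 4; EF_C = 4+4 = 8
ES_D = 8; EF_D = 8+8 = 16
ES_E = max(EF_B=17, EF_D=16) = 17; EF_E = 17+2 = 19
Expected project duration μ = 19 weeks. Critical path: A → B → E.

Variance along critical path = 5.444 + 9.000 + 0.111 = 14.556; σ = √14.556 = 3.815 weeks.
Z = (24 − 19) / 3.815 = 1.311
P(T ≤ 24) = Φ(1.311) ≈ 0.905

0.905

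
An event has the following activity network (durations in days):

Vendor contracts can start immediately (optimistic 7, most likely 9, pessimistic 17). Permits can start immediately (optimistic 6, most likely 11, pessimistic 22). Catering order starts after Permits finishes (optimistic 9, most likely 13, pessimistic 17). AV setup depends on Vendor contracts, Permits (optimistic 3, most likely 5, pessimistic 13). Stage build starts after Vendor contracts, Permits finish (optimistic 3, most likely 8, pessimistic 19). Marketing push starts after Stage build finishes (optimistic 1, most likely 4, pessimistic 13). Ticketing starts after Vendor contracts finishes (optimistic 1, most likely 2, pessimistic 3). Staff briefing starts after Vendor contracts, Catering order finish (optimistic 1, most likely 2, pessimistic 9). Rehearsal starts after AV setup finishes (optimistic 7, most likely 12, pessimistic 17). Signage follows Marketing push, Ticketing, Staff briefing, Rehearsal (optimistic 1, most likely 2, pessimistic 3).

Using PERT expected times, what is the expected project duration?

te_Vendor contracts = (7 + 4·9 + 17)/6 = 60/6 = 10
te_Permits = (6 + 4·11 + 22)/6 = 72/6 = 12
te_Catering order = (9 + 4·13 + 17)/6 = 78/6 = 13
te_AV setup = (3 + 4·5 + 13)/6 = 36/6 = 6
te_Stage build = (3 + 4·8 + 19)/6 = 54/6 = 9
te_Marketing push = (1 + 4·4 + 13)/6 = 30/6 = 5
te_Ticketing = (1 + 4·2 + 3)/6 = 12/6 = 2
te_Staff briefing = (1 + 4·2 + 9)/6 = 18/6 = 3
te_Rehearsal = (7 + 4·12 + 17)/6 = 72/6 = 12
te_Signage = (1 + 4·2 + 3)/6 = 12/6 = 2

Forward pass:
ES_Vendor contracts = 0; EF_Vendor contracts = 10
ES_Permits = 0; EF_Permits = 12
ES_Catering order = 12; EF_Catering order = 12+13 = 25
ES_AV setup = max(EF_Vendor contracts=10, EF_Permits=12) = 12; EF_AV setup = 12+6 = 18
ES_Stage build = max(EF_Vendor contracts=10, EF_Permits=12) = 12; EF_Stage build = 12+9 = 21
ES_Marketing push = 21; EF_Marketing push = 21+5 = 26
ES_Ticketing = 10; EF_Ticketing = 10+2 = 12
ES_Staff briefing = max(EF_Vendor contracts=10, EF_Catering order=25) = 25; EF_Staff briefing = 25+3 = 28
ES_Rehearsal = 18; EF_Rehearsal = 18+12 = 30
ES_Signage = max(EF_Marketing push=26, EF_Ticketing=12, EF_Staff briefing=28, EF_Rehearsal=30) = 30; EF_Signage = 30+2 = 32
Expected project duration μ = 32 days. Critical path: Permits → AV setup → Rehearsal → Signage.

32 days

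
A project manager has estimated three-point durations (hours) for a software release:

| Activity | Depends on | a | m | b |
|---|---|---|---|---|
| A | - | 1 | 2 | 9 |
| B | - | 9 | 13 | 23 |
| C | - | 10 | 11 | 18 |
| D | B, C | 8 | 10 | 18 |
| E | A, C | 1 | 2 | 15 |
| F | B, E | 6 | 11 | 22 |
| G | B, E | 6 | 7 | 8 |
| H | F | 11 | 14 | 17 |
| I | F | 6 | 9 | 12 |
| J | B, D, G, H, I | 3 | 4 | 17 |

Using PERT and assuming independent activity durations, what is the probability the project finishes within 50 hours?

te_A = (1 + 4·2 + 9)/6 = 18/6 = 3; σ²_A = ((9−1)/6)² = 1.778
te_B = (9 + 4·13 + 23)/6 = 84/6 = 14; σ²_B = ((23−9)/6)² = 5.444
te_C = (10 + 4·11 + 18)/6 = 72/6 = 12; σ²_C = ((18−10)/6)² = 1.778
te_D = (8 + 4·10 + 18)/6 = 66/6 = 11; σ²_D = ((18−8)/6)² = 2.778
te_E = (1 + 4·2 + 15)/6 = 24/6 = 4; σ²_E = ((15−1)/6)² = 5.444
te_F = (6 + 4·11 + 22)/6 = 72/6 = 12; σ²_F = ((22−6)/6)² = 7.111
te_G = (6 + 4·7 + 8)/6 = 42/6 = 7; σ²_G = ((8−6)/6)² = 0.111
te_H = (11 + 4·14 + 17)/6 = 84/6 = 14; σ²_H = ((17−11)/6)² = 1.000
te_I = (6 + 4·9 + 12)/6 = 54/6 = 9; σ²_I = ((12−6)/6)² = 1.000
te_J = (3 + 4·4 + 17)/6 = 36/6 = 6; σ²_J = ((17−3)/6)² = 5.444

Forward pass:
ES_A = 0; EF_A = 3
ES_B = 0; EF_B = 14
ES_C = 0; EF_C = 12
ES_D = max(EF_B=14, EF_C=12) = 14; EF_D = 14+11 = 25
ES_E = max(EF_A=3, EF_C=12) = 12; EF_E = 12+4 = 16
ES_F = max(EF_B=14, EF_E=16) = 16; EF_F = 16+12 = 28
ES_G = max(EF_B=14, EF_E=16) = 16; EF_G = 16+7 = 23
ES_H = 28; EF_H = 28+14 = 42
ES_I = 28; EF_I = 28+9 = 37
ES_J = max(EF_B=14, EF_D=25, EF_G=23, EF_H=42, EF_I=37) = 42; EF_J = 42+6 = 48
Expected project duration μ = 48 hours. Critical path: C → E → F → H → J.

Variance along critical path = 1.778 + 5.444 + 7.111 + 1.000 + 5.444 = 20.778; σ = √20.778 = 4.558 hours.
Z = (50 − 48) / 4.558 = 0.439
P(T ≤ 50) = Φ(0.439) ≈ 0.670

0.670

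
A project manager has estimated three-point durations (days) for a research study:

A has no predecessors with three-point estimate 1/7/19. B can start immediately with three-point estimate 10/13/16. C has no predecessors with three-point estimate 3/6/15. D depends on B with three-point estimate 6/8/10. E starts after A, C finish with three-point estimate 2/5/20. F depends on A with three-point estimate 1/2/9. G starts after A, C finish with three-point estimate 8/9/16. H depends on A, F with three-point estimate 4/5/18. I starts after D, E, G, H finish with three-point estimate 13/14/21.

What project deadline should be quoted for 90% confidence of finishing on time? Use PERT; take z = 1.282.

te_A = (1 + 4·7 + 19)/6 = 48/6 = 8; σ²_A = ((19−1)/6)² = 9.000
te_B = (10 + 4·13 + 16)/6 = 78/6 = 13; σ²_B = ((16−10)/6)² = 1.000
te_C = (3 + 4·6 + 15)/6 = 42/6 = 7; σ²_C = ((15−3)/6)² = 4.000
te_D = (6 + 4·8 + 10)/6 = 48/6 = 8; σ²_D = ((10−6)/6)² = 0.444
te_E = (2 + 4·5 + 20)/6 = 42/6 = 7; σ²_E = ((20−2)/6)² = 9.000
te_F = (1 + 4·2 + 9)/6 = 18/6 = 3; σ²_F = ((9−1)/6)² = 1.778
te_G = (8 + 4·9 + 16)/6 = 60/6 = 10; σ²_G = ((16−8)/6)² = 1.778
te_H = (4 + 4·5 + 18)/6 = 42/6 = 7; σ²_H = ((18−4)/6)² = 5.444
te_I = (13 + 4·14 + 21)/6 = 90/6 = 15; σ²_I = ((21−13)/6)² = 1.778

Forward pass:
ES_A = 0; EF_A = 8
ES_B = 0; EF_B = 13
ES_C = 0; EF_C = 7
ES_D = 13; EF_D = 13+8 = 21
ES_E = max(EF_A=8, EF_C=7) = 8; EF_E = 8+7 = 15
ES_F = 8; EF_F = 8+3 = 11
ES_G = max(EF_A=8, EF_C=7) = 8; EF_G = 8+10 = 18
ES_H = max(EF_A=8, EF_F=11) = 11; EF_H = 11+7 = 18
ES_I = max(EF_D=21, EF_E=15, EF_G=18, EF_H=18) = 21; EF_I = 21+15 = 36
Expected project duration μ = 36 days. Critical path: B → D → I.

Variance along critical path = 1.000 + 0.444 + 1.778 = 3.222; σ = 1.795 days.
D = μ + z·σ = 36 + 1.282·1.795 = 38.3 days

38.3 days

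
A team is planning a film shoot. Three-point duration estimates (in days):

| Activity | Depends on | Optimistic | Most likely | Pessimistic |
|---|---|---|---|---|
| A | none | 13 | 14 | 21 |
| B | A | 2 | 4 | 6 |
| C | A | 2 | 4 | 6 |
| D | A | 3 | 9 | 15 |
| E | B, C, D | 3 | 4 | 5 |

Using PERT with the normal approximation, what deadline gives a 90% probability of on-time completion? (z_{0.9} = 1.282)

31.1 days

te_A = (13 + 4·14 + 21)/6 = 90/6 = 15; σ²_A = ((21−13)/6)² = 1.778
te_B = (2 + 4·4 + 6)/6 = 24/6 = 4; σ²_B = ((6−2)/6)² = 0.444
te_C = (2 + 4·4 + 6)/6 = 24/6 = 4; σ²_C = ((6−2)/6)² = 0.444
te_D = (3 + 4·9 + 15)/6 = 54/6 = 9; σ²_D = ((15−3)/6)² = 4.000
te_E = (3 + 4·4 + 5)/6 = 24/6 = 4; σ²_E = ((5−3)/6)² = 0.111

Forward pass:
ES_A = 0; EF_A = 15
ES_B = 15; EF_B = 15+4 = 19
ES_C = 15; EF_C = 15+4 = 19
ES_D = 15; EF_D = 15+9 = 24
ES_E = max(EF_B=19, EF_C=19, EF_D=24) = 24; EF_E = 24+4 = 28
Expected project duration μ = 28 days. Critical path: A → D → E.

Variance along critical path = 1.778 + 4.000 + 0.111 = 5.889; σ = 2.427 days.
D = μ + z·σ = 28 + 1.282·2.427 = 31.1 days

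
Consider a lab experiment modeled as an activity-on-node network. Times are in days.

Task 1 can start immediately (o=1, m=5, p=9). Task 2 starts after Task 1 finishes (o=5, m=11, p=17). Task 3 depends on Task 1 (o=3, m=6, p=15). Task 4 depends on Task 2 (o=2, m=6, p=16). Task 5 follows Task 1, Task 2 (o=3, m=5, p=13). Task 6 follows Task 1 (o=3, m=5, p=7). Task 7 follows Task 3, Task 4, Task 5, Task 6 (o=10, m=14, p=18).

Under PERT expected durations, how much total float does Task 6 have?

13 days

te_Task 1 = (1 + 4·5 + 9)/6 = 30/6 = 5
te_Task 2 = (5 + 4·11 + 17)/6 = 66/6 = 11
te_Task 3 = (3 + 4·6 + 15)/6 = 42/6 = 7
te_Task 4 = (2 + 4·6 + 16)/6 = 42/6 = 7
te_Task 5 = (3 + 4·5 + 13)/6 = 36/6 = 6
te_Task 6 = (3 + 4·5 + 7)/6 = 30/6 = 5
te_Task 7 = (10 + 4·14 + 18)/6 = 84/6 = 14

Forward pass:
ES_Task 1 = 0; EF_Task 1 = 5
ES_Task 2 = 5; EF_Task 2 = 5+11 = 16
ES_Task 3 = 5; EF_Task 3 = 5+7 = 12
ES_Task 4 = 16; EF_Task 4 = 16+7 = 23
ES_Task 5 = max(EF_Task 1=5, EF_Task 2=16) = 16; EF_Task 5 = 16+6 = 22
ES_Task 6 = 5; EF_Task 6 = 5+5 = 10
ES_Task 7 = max(EF_Task 3=12, EF_Task 4=23, EF_Task 5=22, EF_Task 6=10) = 23; EF_Task 7 = 23+14 = 37
Expected project duration μ = 37 days. Critical path: Task 1 → Task 2 → Task 4 → Task 7.

Backward pass:
LF_Task 7 = 37; LS_Task 7 = 37−14 = 23
LF_Task 6 = LS_Task 7 = 23; LS_Task 6 = 23−5 = 18
LF_Task 5 = LS_Task 7 = 23; LS_Task 5 = 23−6 = 17
LF_Task 4 = LS_Task 7 = 23; LS_Task 4 = 23−7 = 16
LF_Task 3 = LS_Task 7 = 23; LS_Task 3 = 23−7 = 16
LF_Task 2 = min(LS_Task 4=16, LS_Task 5=17) = 16; LS_Task 2 = 16−11 = 5
LF_Task 1 = min(LS_Task 2=5, LS_Task 3=16, LS_Task 5=17, LS_Task 6=18) = 5; LS_Task 1 = 5−5 = 0
Slack_Task 6 = LS_Task 6 − ES_Task 6 = 18 − 5 = 13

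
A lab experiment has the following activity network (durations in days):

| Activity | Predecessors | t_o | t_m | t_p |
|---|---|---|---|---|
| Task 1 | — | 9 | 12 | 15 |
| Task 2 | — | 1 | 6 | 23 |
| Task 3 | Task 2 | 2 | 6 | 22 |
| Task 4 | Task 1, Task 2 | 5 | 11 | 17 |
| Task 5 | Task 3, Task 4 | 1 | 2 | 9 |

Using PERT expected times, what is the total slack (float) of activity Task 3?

te_Task 1 = (9 + 4·12 + 15)/6 = 72/6 = 12
te_Task 2 = (1 + 4·6 + 23)/6 = 48/6 = 8
te_Task 3 = (2 + 4·6 + 22)/6 = 48/6 = 8
te_Task 4 = (5 + 4·11 + 17)/6 = 66/6 = 11
te_Task 5 = (1 + 4·2 + 9)/6 = 18/6 = 3

Forward pass:
ES_Task 1 = 0; EF_Task 1 = 12
ES_Task 2 = 0; EF_Task 2 = 8
ES_Task 3 = 8; EF_Task 3 = 8+8 = 16
ES_Task 4 = max(EF_Task 1=12, EF_Task 2=8) = 12; EF_Task 4 = 12+11 = 23
ES_Task 5 = max(EF_Task 3=16, EF_Task 4=23) = 23; EF_Task 5 = 23+3 = 26
Expected project duration μ = 26 days. Critical path: Task 1 → Task 4 → Task 5.

Backward pass:
LF_Task 5 = 26; LS_Task 5 = 26−3 = 23
LF_Task 4 = LS_Task 5 = 23; LS_Task 4 = 23−11 = 12
LF_Task 3 = LS_Task 5 = 23; LS_Task 3 = 23−8 = 15
LF_Task 2 = min(LS_Task 3=15, LS_Task 4=12) = 12; LS_Task 2 = 12−8 = 4
LF_Task 1 = LS_Task 4 = 12; LS_Task 1 = 12−12 = 0
Slack_Task 3 = LS_Task 3 − ES_Task 3 = 15 − 8 = 7

7 days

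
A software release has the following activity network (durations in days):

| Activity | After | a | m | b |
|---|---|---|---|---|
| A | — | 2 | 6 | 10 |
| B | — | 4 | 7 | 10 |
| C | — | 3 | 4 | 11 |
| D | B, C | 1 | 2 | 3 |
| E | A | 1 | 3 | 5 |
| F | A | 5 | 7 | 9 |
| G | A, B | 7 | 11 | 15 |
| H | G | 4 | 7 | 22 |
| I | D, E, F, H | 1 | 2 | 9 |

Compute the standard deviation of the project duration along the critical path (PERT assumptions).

te_A = (2 + 4·6 + 10)/6 = 36/6 = 6; σ²_A = ((10−2)/6)² = 1.778
te_B = (4 + 4·7 + 10)/6 = 42/6 = 7; σ²_B = ((10−4)/6)² = 1.000
te_C = (3 + 4·4 + 11)/6 = 30/6 = 5; σ²_C = ((11−3)/6)² = 1.778
te_D = (1 + 4·2 + 3)/6 = 12/6 = 2; σ²_D = ((3−1)/6)² = 0.111
te_E = (1 + 4·3 + 5)/6 = 18/6 = 3; σ²_E = ((5−1)/6)² = 0.444
te_F = (5 + 4·7 + 9)/6 = 42/6 = 7; σ²_F = ((9−5)/6)² = 0.444
te_G = (7 + 4·11 + 15)/6 = 66/6 = 11; σ²_G = ((15−7)/6)² = 1.778
te_H = (4 + 4·7 + 22)/6 = 54/6 = 9; σ²_H = ((22−4)/6)² = 9.000
te_I = (1 + 4·2 + 9)/6 = 18/6 = 3; σ²_I = ((9−1)/6)² = 1.778

Forward pass:
ES_A = 0; EF_A = 6
ES_B = 0; EF_B = 7
ES_C = 0; EF_C = 5
ES_D = max(EF_B=7, EF_C=5) = 7; EF_D = 7+2 = 9
ES_E = 6; EF_E = 6+3 = 9
ES_F = 6; EF_F = 6+7 = 13
ES_G = max(EF_A=6, EF_B=7) = 7; EF_G = 7+11 = 18
ES_H = 18; EF_H = 18+9 = 27
ES_I = max(EF_D=9, EF_E=9, EF_F=13, EF_H=27) = 27; EF_I = 27+3 = 30
Expected project duration μ = 30 days. Critical path: B → G → H → I.

Variance along critical path = 1.000 + 1.778 + 9.000 + 1.778 = 13.556
σ = √13.556 = 3.682 days

3.68 days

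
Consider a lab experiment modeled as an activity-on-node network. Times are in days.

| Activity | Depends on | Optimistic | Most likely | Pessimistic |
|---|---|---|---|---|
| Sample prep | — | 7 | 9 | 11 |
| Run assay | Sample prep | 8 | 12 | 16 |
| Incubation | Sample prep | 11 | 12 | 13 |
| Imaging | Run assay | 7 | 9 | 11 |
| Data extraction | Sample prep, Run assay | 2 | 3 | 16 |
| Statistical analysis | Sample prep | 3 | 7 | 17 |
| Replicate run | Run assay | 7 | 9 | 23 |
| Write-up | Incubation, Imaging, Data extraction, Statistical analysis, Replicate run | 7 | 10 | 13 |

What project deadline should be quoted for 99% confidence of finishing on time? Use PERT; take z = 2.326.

te_Sample prep = (7 + 4·9 + 11)/6 = 54/6 = 9; σ²_Sample prep = ((11−7)/6)² = 0.444
te_Run assay = (8 + 4·12 + 16)/6 = 72/6 = 12; σ²_Run assay = ((16−8)/6)² = 1.778
te_Incubation = (11 + 4·12 + 13)/6 = 72/6 = 12; σ²_Incubation = ((13−11)/6)² = 0.111
te_Imaging = (7 + 4·9 + 11)/6 = 54/6 = 9; σ²_Imaging = ((11−7)/6)² = 0.444
te_Data extraction = (2 + 4·3 + 16)/6 = 30/6 = 5; σ²_Data extraction = ((16−2)/6)² = 5.444
te_Statistical analysis = (3 + 4·7 + 17)/6 = 48/6 = 8; σ²_Statistical analysis = ((17−3)/6)² = 5.444
te_Replicate run = (7 + 4·9 + 23)/6 = 66/6 = 11; σ²_Replicate run = ((23−7)/6)² = 7.111
te_Write-up = (7 + 4·10 + 13)/6 = 60/6 = 10; σ²_Write-up = ((13−7)/6)² = 1.000

Forward pass:
ES_Sample prep = 0; EF_Sample prep = 9
ES_Run assay = 9; EF_Run assay = 9+12 = 21
ES_Incubation = 9; EF_Incubation = 9+12 = 21
ES_Imaging = 21; EF_Imaging = 21+9 = 30
ES_Data extraction = max(EF_Sample prep=9, EF_Run assay=21) = 21; EF_Data extraction = 21+5 = 26
ES_Statistical analysis = 9; EF_Statistical analysis = 9+8 = 17
ES_Replicate run = 21; EF_Replicate run = 21+11 = 32
ES_Write-up = max(EF_Incubation=21, EF_Imaging=30, EF_Data extraction=26, EF_Statistical analysis=17, EF_Replicate run=32) = 32; EF_Write-up = 32+10 = 42
Expected project duration μ = 42 days. Critical path: Sample prep → Run assay → Replicate run → Write-up.

Variance along critical path = 0.444 + 1.778 + 7.111 + 1.000 = 10.333; σ = 3.215 days.
D = μ + z·σ = 42 + 2.326·3.215 = 49.5 days

49.5 days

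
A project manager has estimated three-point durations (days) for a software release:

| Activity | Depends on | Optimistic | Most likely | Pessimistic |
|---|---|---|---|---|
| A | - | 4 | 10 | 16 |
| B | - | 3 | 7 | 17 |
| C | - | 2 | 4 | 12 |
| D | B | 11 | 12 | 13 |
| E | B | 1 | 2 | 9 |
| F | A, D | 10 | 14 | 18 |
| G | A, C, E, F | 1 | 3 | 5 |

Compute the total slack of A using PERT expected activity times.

te_A = (4 + 4·10 + 16)/6 = 60/6 = 10
te_B = (3 + 4·7 + 17)/6 = 48/6 = 8
te_C = (2 + 4·4 + 12)/6 = 30/6 = 5
te_D = (11 + 4·12 + 13)/6 = 72/6 = 12
te_E = (1 + 4·2 + 9)/6 = 18/6 = 3
te_F = (10 + 4·14 + 18)/6 = 84/6 = 14
te_G = (1 + 4·3 + 5)/6 = 18/6 = 3

Forward pass:
ES_A = 0; EF_A = 10
ES_B = 0; EF_B = 8
ES_C = 0; EF_C = 5
ES_D = 8; EF_D = 8+12 = 20
ES_E = 8; EF_E = 8+3 = 11
ES_F = max(EF_A=10, EF_D=20) = 20; EF_F = 20+14 = 34
ES_G = max(EF_A=10, EF_C=5, EF_E=11, EF_F=34) = 34; EF_G = 34+3 = 37
Expected project duration μ = 37 days. Critical path: B → D → F → G.

Backward pass:
LF_G = 37; LS_G = 37−3 = 34
LF_F = LS_G = 34; LS_F = 34−14 = 20
LF_E = LS_G = 34; LS_E = 34−3 = 31
LF_D = LS_F = 20; LS_D = 20−12 = 8
LF_C = LS_G = 34; LS_C = 34−5 = 29
LF_B = min(LS_D=8, LS_E=31) = 8; LS_B = 8−8 = 0
LF_A = min(LS_F=20, LS_G=34) = 20; LS_A = 20−10 = 10
Slack_A = LS_A − ES_A = 10 − 0 = 10

10 days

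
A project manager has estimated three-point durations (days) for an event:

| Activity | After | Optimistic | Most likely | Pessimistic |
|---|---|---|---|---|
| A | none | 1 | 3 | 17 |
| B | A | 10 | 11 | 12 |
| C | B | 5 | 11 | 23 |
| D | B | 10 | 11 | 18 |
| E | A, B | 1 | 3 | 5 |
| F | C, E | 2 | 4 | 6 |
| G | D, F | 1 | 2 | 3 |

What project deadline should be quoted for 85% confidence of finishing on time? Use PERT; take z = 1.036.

38.2 days

te_A = (1 + 4·3 + 17)/6 = 30/6 = 5; σ²_A = ((17−1)/6)² = 7.111
te_B = (10 + 4·11 + 12)/6 = 66/6 = 11; σ²_B = ((12−10)/6)² = 0.111
te_C = (5 + 4·11 + 23)/6 = 72/6 = 12; σ²_C = ((23−5)/6)² = 9.000
te_D = (10 + 4·11 + 18)/6 = 72/6 = 12; σ²_D = ((18−10)/6)² = 1.778
te_E = (1 + 4·3 + 5)/6 = 18/6 = 3; σ²_E = ((5−1)/6)² = 0.444
te_F = (2 + 4·4 + 6)/6 = 24/6 = 4; σ²_F = ((6−2)/6)² = 0.444
te_G = (1 + 4·2 + 3)/6 = 12/6 = 2; σ²_G = ((3−1)/6)² = 0.111

Forward pass:
ES_A = 0; EF_A = 5
ES_B = 5; EF_B = 5+11 = 16
ES_C = 16; EF_C = 16+12 = 28
ES_D = 16; EF_D = 16+12 = 28
ES_E = max(EF_A=5, EF_B=16) = 16; EF_E = 16+3 = 19
ES_F = max(EF_C=28, EF_E=19) = 28; EF_F = 28+4 = 32
ES_G = max(EF_D=28, EF_F=32) = 32; EF_G = 32+2 = 34
Expected project duration μ = 34 days. Critical path: A → B → C → F → G.

Variance along critical path = 7.111 + 0.111 + 9.000 + 0.444 + 0.111 = 16.778; σ = 4.096 days.
D = μ + z·σ = 34 + 1.036·4.096 = 38.2 days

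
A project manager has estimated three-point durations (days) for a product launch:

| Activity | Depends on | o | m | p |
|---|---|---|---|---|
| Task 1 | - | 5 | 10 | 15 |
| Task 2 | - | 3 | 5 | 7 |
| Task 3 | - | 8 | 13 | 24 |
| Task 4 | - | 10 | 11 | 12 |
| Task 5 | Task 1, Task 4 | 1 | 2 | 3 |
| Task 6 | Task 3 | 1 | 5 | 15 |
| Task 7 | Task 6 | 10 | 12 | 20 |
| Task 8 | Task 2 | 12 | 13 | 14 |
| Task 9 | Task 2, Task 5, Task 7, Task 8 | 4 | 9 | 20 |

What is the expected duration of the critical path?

te_Task 1 = (5 + 4·10 + 15)/6 = 60/6 = 10
te_Task 2 = (3 + 4·5 + 7)/6 = 30/6 = 5
te_Task 3 = (8 + 4·13 + 24)/6 = 84/6 = 14
te_Task 4 = (10 + 4·11 + 12)/6 = 66/6 = 11
te_Task 5 = (1 + 4·2 + 3)/6 = 12/6 = 2
te_Task 6 = (1 + 4·5 + 15)/6 = 36/6 = 6
te_Task 7 = (10 + 4·12 + 20)/6 = 78/6 = 13
te_Task 8 = (12 + 4·13 + 14)/6 = 78/6 = 13
te_Task 9 = (4 + 4·9 + 20)/6 = 60/6 = 10

Forward pass:
ES_Task 1 = 0; EF_Task 1 = 10
ES_Task 2 = 0; EF_Task 2 = 5
ES_Task 3 = 0; EF_Task 3 = 14
ES_Task 4 = 0; EF_Task 4 = 11
ES_Task 5 = max(EF_Task 1=10, EF_Task 4=11) = 11; EF_Task 5 = 11+2 = 13
ES_Task 6 = 14; EF_Task 6 = 14+6 = 20
ES_Task 7 = 20; EF_Task 7 = 20+13 = 33
ES_Task 8 = 5; EF_Task 8 = 5+13 = 18
ES_Task 9 = max(EF_Task 2=5, EF_Task 5=13, EF_Task 7=33, EF_Task 8=18) = 33; EF_Task 9 = 33+10 = 43
Expected project duration μ = 43 days. Critical path: Task 3 → Task 6 → Task 7 → Task 9.

43 days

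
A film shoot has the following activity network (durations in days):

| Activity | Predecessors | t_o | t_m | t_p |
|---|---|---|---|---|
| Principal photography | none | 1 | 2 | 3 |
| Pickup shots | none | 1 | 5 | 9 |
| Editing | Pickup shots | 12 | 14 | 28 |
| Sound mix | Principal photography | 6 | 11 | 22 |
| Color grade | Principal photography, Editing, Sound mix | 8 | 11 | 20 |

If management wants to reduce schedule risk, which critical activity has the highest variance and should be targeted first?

Editing

te_Principal photography = (1 + 4·2 + 3)/6 = 12/6 = 2; σ²_Principal photography = ((3−1)/6)² = 0.111
te_Pickup shots = (1 + 4·5 + 9)/6 = 30/6 = 5; σ²_Pickup shots = ((9−1)/6)² = 1.778
te_Editing = (12 + 4·14 + 28)/6 = 96/6 = 16; σ²_Editing = ((28−12)/6)² = 7.111
te_Sound mix = (6 + 4·11 + 22)/6 = 72/6 = 12; σ²_Sound mix = ((22−6)/6)² = 7.111
te_Color grade = (8 + 4·11 + 20)/6 = 72/6 = 12; σ²_Color grade = ((20−8)/6)² = 4.000

Forward pass:
ES_Principal photography = 0; EF_Principal photography = 2
ES_Pickup shots = 0; EF_Pickup shots = 5
ES_Editing = 5; EF_Editing = 5+16 = 21
ES_Sound mix = 2; EF_Sound mix = 2+12 = 14
ES_Color grade = max(EF_Principal photography=2, EF_Editing=21, EF_Sound mix=14) = 21; EF_Color grade = 21+12 = 33
Expected project duration μ = 33 days. Critical path: Pickup shots → Editing → Color grade.

Variances on critical path: σ²_Pickup shots=1.778, σ²_Editing=7.111, σ²_Color grade=4.000.
Largest is σ²_Editing = 7.111.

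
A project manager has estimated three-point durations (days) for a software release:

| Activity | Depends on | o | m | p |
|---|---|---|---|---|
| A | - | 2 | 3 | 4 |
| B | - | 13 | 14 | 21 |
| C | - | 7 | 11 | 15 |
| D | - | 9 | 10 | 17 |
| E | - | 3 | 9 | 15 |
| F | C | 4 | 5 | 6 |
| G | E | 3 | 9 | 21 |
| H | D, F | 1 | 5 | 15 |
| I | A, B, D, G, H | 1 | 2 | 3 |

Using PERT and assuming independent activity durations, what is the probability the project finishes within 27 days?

te_A = (2 + 4·3 + 4)/6 = 18/6 = 3; σ²_A = ((4−2)/6)² = 0.111
te_B = (13 + 4·14 + 21)/6 = 90/6 = 15; σ²_B = ((21−13)/6)² = 1.778
te_C = (7 + 4·11 + 15)/6 = 66/6 = 11; σ²_C = ((15−7)/6)² = 1.778
te_D = (9 + 4·10 + 17)/6 = 66/6 = 11; σ²_D = ((17−9)/6)² = 1.778
te_E = (3 + 4·9 + 15)/6 = 54/6 = 9; σ²_E = ((15−3)/6)² = 4.000
te_F = (4 + 4·5 + 6)/6 = 30/6 = 5; σ²_F = ((6−4)/6)² = 0.111
te_G = (3 + 4·9 + 21)/6 = 60/6 = 10; σ²_G = ((21−3)/6)² = 9.000
te_H = (1 + 4·5 + 15)/6 = 36/6 = 6; σ²_H = ((15−1)/6)² = 5.444
te_I = (1 + 4·2 + 3)/6 = 12/6 = 2; σ²_I = ((3−1)/6)² = 0.111

Forward pass:
ES_A = 0; EF_A = 3
ES_B = 0; EF_B = 15
ES_C = 0; EF_C = 11
ES_D = 0; EF_D = 11
ES_E = 0; EF_E = 9
ES_F = 11; EF_F = 11+5 = 16
ES_G = 9; EF_G = 9+10 = 19
ES_H = max(EF_D=11, EF_F=16) = 16; EF_H = 16+6 = 22
ES_I = max(EF_A=3, EF_B=15, EF_D=11, EF_G=19, EF_H=22) = 22; EF_I = 22+2 = 24
Expected project duration μ = 24 days. Critical path: C → F → H → I.

Variance along critical path = 1.778 + 0.111 + 5.444 + 0.111 = 7.444; σ = √7.444 = 2.728 days.
Z = (27 − 24) / 2.728 = 1.100
P(T ≤ 27) = Φ(1.100) ≈ 0.864

0.864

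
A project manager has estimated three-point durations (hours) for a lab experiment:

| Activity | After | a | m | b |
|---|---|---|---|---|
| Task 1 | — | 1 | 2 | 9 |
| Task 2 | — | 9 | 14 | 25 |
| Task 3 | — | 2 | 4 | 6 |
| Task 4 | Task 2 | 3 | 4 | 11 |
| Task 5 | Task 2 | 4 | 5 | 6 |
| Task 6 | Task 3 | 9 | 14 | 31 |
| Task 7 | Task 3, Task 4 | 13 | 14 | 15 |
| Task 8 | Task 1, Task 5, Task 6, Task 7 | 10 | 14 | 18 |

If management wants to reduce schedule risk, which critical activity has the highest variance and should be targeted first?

Task 2

te_Task 1 = (1 + 4·2 + 9)/6 = 18/6 = 3; σ²_Task 1 = ((9−1)/6)² = 1.778
te_Task 2 = (9 + 4·14 + 25)/6 = 90/6 = 15; σ²_Task 2 = ((25−9)/6)² = 7.111
te_Task 3 = (2 + 4·4 + 6)/6 = 24/6 = 4; σ²_Task 3 = ((6−2)/6)² = 0.444
te_Task 4 = (3 + 4·4 + 11)/6 = 30/6 = 5; σ²_Task 4 = ((11−3)/6)² = 1.778
te_Task 5 = (4 + 4·5 + 6)/6 = 30/6 = 5; σ²_Task 5 = ((6−4)/6)² = 0.111
te_Task 6 = (9 + 4·14 + 31)/6 = 96/6 = 16; σ²_Task 6 = ((31−9)/6)² = 13.444
te_Task 7 = (13 + 4·14 + 15)/6 = 84/6 = 14; σ²_Task 7 = ((15−13)/6)² = 0.111
te_Task 8 = (10 + 4·14 + 18)/6 = 84/6 = 14; σ²_Task 8 = ((18−10)/6)² = 1.778

Forward pass:
ES_Task 1 = 0; EF_Task 1 = 3
ES_Task 2 = 0; EF_Task 2 = 15
ES_Task 3 = 0; EF_Task 3 = 4
ES_Task 4 = 15; EF_Task 4 = 15+5 = 20
ES_Task 5 = 15; EF_Task 5 = 15+5 = 20
ES_Task 6 = 4; EF_Task 6 = 4+16 = 20
ES_Task 7 = max(EF_Task 3=4, EF_Task 4=20) = 20; EF_Task 7 = 20+14 = 34
ES_Task 8 = max(EF_Task 1=3, EF_Task 5=20, EF_Task 6=20, EF_Task 7=34) = 34; EF_Task 8 = 34+14 = 48
Expected project duration μ = 48 hours. Critical path: Task 2 → Task 4 → Task 7 → Task 8.

Variances on critical path: σ²_Task 2=7.111, σ²_Task 4=1.778, σ²_Task 7=0.111, σ²_Task 8=1.778.
Largest is σ²_Task 2 = 7.111.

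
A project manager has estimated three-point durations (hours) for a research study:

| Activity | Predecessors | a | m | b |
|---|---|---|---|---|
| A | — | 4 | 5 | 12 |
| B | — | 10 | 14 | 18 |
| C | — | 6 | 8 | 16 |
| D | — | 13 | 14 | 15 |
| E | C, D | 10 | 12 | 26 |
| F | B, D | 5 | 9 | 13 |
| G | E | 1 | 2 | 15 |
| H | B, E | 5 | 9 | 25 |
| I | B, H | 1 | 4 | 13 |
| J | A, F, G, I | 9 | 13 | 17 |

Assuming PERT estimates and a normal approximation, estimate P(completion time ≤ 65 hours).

0.948

te_A = (4 + 4·5 + 12)/6 = 36/6 = 6; σ²_A = ((12−4)/6)² = 1.778
te_B = (10 + 4·14 + 18)/6 = 84/6 = 14; σ²_B = ((18−10)/6)² = 1.778
te_C = (6 + 4·8 + 16)/6 = 54/6 = 9; σ²_C = ((16−6)/6)² = 2.778
te_D = (13 + 4·14 + 15)/6 = 84/6 = 14; σ²_D = ((15−13)/6)² = 0.111
te_E = (10 + 4·12 + 26)/6 = 84/6 = 14; σ²_E = ((26−10)/6)² = 7.111
te_F = (5 + 4·9 + 13)/6 = 54/6 = 9; σ²_F = ((13−5)/6)² = 1.778
te_G = (1 + 4·2 + 15)/6 = 24/6 = 4; σ²_G = ((15−1)/6)² = 5.444
te_H = (5 + 4·9 + 25)/6 = 66/6 = 11; σ²_H = ((25−5)/6)² = 11.111
te_I = (1 + 4·4 + 13)/6 = 30/6 = 5; σ²_I = ((13−1)/6)² = 4.000
te_J = (9 + 4·13 + 17)/6 = 78/6 = 13; σ²_J = ((17−9)/6)² = 1.778

Forward pass:
ES_A = 0; EF_A = 6
ES_B = 0; EF_B = 14
ES_C = 0; EF_C = 9
ES_D = 0; EF_D = 14
ES_E = max(EF_C=9, EF_D=14) = 14; EF_E = 14+14 = 28
ES_F = max(EF_B=14, EF_D=14) = 14; EF_F = 14+9 = 23
ES_G = 28; EF_G = 28+4 = 32
ES_H = max(EF_B=14, EF_E=28) = 28; EF_H = 28+11 = 39
ES_I = max(EF_B=14, EF_H=39) = 39; EF_I = 39+5 = 44
ES_J = max(EF_A=6, EF_F=23, EF_G=32, EF_I=44) = 44; EF_J = 44+13 = 57
Expected project duration μ = 57 hours. Critical path: D → E → H → I → J.

Variance along critical path = 0.111 + 7.111 + 11.111 + 4.000 + 1.778 = 24.111; σ = √24.111 = 4.910 hours.
Z = (65 − 57) / 4.910 = 1.629
P(T ≤ 65) = Φ(1.629) ≈ 0.948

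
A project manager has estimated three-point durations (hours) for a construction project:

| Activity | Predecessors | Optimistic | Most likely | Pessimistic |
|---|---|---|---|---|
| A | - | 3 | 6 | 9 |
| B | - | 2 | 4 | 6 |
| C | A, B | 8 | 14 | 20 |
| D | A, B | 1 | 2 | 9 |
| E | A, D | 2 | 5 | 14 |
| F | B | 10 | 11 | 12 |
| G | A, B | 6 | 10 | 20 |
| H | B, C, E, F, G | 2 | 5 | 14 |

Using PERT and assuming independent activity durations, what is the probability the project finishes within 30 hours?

te_A = (3 + 4·6 + 9)/6 = 36/6 = 6; σ²_A = ((9−3)/6)² = 1.000
te_B = (2 + 4·4 + 6)/6 = 24/6 = 4; σ²_B = ((6−2)/6)² = 0.444
te_C = (8 + 4·14 + 20)/6 = 84/6 = 14; σ²_C = ((20−8)/6)² = 4.000
te_D = (1 + 4·2 + 9)/6 = 18/6 = 3; σ²_D = ((9−1)/6)² = 1.778
te_E = (2 + 4·5 + 14)/6 = 36/6 = 6; σ²_E = ((14−2)/6)² = 4.000
te_F = (10 + 4·11 + 12)/6 = 66/6 = 11; σ²_F = ((12−10)/6)² = 0.111
te_G = (6 + 4·10 + 20)/6 = 66/6 = 11; σ²_G = ((20−6)/6)² = 5.444
te_H = (2 + 4·5 + 14)/6 = 36/6 = 6; σ²_H = ((14−2)/6)² = 4.000

Forward pass:
ES_A = 0; EF_A = 6
ES_B = 0; EF_B = 4
ES_C = max(EF_A=6, EF_B=4) = 6; EF_C = 6+14 = 20
ES_D = max(EF_A=6, EF_B=4) = 6; EF_D = 6+3 = 9
ES_E = max(EF_A=6, EF_D=9) = 9; EF_E = 9+6 = 15
ES_F = 4; EF_F = 4+11 = 15
ES_G = max(EF_A=6, EF_B=4) = 6; EF_G = 6+11 = 17
ES_H = max(EF_B=4, EF_C=20, EF_E=15, EF_F=15, EF_G=17) = 20; EF_H = 20+6 = 26
Expected project duration μ = 26 hours. Critical path: A → C → H.

Variance along critical path = 1.000 + 4.000 + 4.000 = 9.000; σ = √9.000 = 3.000 hours.
Z = (30 − 26) / 3.000 = 1.333
P(T ≤ 30) = Φ(1.333) ≈ 0.909

0.909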